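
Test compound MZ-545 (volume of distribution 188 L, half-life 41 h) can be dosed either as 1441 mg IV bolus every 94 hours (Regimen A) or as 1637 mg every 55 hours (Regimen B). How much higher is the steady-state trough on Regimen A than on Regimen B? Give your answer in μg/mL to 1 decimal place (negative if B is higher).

Regimen A: f = (1/2)^(94/41) ≈ 0.2041; Cmin,ss = (1441/188)·f/(1−f) ≈ 1.966 μg/mL.
Regimen B: f = (1/2)^(55/41) ≈ 0.3946; Cmin,ss = (1637/188)·f/(1−f) ≈ 5.676 μg/mL.
Difference ≈ 1.966 − 5.676 ≈ -3.710 μg/mL.

-3.7 μg/mL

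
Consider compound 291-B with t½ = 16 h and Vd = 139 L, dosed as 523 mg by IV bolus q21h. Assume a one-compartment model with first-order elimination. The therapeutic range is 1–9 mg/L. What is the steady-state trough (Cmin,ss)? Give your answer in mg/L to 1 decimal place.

2.5 mg/L

k = ln2/t½ = ln2/16 ≈ 0.043322 h⁻¹; fraction remaining f = e^(−kτ) = e^(−0.043322×21) ≈ 0.4026.
Each bolus raises the concentration by D/Vd = 523/139 ≈ 3.763 mg/L.
Steady-state trough Cmin,ss = C₀·f/(1−f) ≈ 3.763 × 0.4026/0.5974 ≈ 2.536 mg/L.
Trough 2.5 mg/L vs MEC 1 mg/L: adequate.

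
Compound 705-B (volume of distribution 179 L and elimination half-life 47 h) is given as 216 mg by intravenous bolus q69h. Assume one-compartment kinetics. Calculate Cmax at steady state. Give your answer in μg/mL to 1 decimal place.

1.9 μg/mL

Over one 69-h interval, 69/47 ≈ 1.4681 half-lives elapse, leaving f ≈ 0.3615 of each dose.
At steady state, accumulation factor R = 1/(1 − e^(−kτ)) ≈ 1.5662.
Each bolus raises the concentration by D/Vd = 216/179 ≈ 1.207 μg/mL.
Steady-state peak Cmax,ss = C₀·R ≈ 1.207 × 1.5662 ≈ 1.890 μg/mL.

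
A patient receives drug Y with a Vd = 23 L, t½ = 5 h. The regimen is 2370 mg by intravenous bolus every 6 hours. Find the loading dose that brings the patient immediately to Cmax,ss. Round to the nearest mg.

4197 mg

f = (1/2)^(6/5) ≈ 0.435275; accumulation ratio R = 1/(1−f) ≈ 1.77077.
Loading dose to hit Cmax,ss on first dose: D_load = D_maint·R ≈ 2370 × 1.77077 ≈ 4196.72 mg.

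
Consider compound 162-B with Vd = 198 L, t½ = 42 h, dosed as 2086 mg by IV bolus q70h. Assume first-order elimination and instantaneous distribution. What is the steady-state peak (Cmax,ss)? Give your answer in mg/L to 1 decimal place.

k = ln2/t½ = ln2/42 ≈ 0.016504 h⁻¹; fraction remaining f = e^(−kτ) = e^(−0.016504×70) ≈ 0.3150.
At steady state, accumulation factor R = 1/(1 − e^(−kτ)) ≈ 1.4599.
Single-dose peak C₀ = D/Vd = 2086/198 ≈ 10.535 mg/L.
Steady-state peak Cmax,ss = C₀·R ≈ 10.535 × 1.4599 ≈ 15.380 mg/L.

15.4 mg/L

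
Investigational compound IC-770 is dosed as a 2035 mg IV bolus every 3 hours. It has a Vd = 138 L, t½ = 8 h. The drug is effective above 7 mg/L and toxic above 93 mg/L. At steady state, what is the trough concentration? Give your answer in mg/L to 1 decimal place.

49.7 mg/L

k = ln2/t½ = ln2/8 ≈ 0.086643 h⁻¹; fraction remaining f = e^(−kτ) = e^(−0.086643×3) ≈ 0.7711.
Each bolus raises the concentration by D/Vd = 2035/138 ≈ 14.746 mg/L.
Steady-state trough Cmin,ss = C₀·f/(1−f) ≈ 14.746 × 0.7711/0.2289 ≈ 49.675 mg/L.
Trough 49.7 mg/L vs MEC 7 mg/L: adequate.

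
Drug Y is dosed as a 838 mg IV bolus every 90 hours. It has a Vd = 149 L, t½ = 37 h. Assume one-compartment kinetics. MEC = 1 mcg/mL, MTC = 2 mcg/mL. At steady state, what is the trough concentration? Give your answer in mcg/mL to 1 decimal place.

1.3 mcg/mL

τ/t½ = 90/37 ≈ 2.4324, so fraction remaining f = (1/2)^(90/37) ≈ 0.1853.
Each bolus raises the concentration by D/Vd = 838/149 ≈ 5.624 mcg/mL.
Steady-state trough Cmin,ss = C₀·f/(1−f) ≈ 5.624 × 0.1853/0.8147 ≈ 1.279 mcg/mL.
Trough 1.3 mcg/mL vs MEC 1 mcg/mL: adequate.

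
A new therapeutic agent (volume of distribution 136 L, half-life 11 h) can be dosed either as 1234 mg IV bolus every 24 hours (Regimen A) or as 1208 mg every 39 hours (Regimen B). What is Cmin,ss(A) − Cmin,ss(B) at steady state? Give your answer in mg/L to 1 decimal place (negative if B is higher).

Regimen A: f = (1/2)^(24/11) ≈ 0.2204; Cmin,ss = (1234/136)·f/(1−f) ≈ 2.565 mg/L.
Regimen B: f = (1/2)^(39/11) ≈ 0.0856; Cmin,ss = (1208/136)·f/(1−f) ≈ 0.832 mg/L.
Difference ≈ 2.565 − 0.832 ≈ 1.733 mg/L.

1.7 mg/L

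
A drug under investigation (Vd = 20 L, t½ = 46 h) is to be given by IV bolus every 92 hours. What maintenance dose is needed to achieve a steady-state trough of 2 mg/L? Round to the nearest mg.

τ/t½ = 92/46 ≈ 2, so f = (1/2)^(92/46) ≈ 0.250000.
Cmin,ss = (D/Vd)·f/(1−f), so D = Cmin,ss·Vd·(1−f)/f.
D = 2 × 20 × (1−f)/f ≈ 2 × 20 × 3.00000 ≈ 120.00 mg.

120 mg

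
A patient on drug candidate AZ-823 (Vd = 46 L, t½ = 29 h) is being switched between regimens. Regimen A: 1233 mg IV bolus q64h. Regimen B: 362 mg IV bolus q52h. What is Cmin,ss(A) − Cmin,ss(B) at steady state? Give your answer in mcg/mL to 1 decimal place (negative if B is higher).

Regimen A: f = (1/2)^(64/29) ≈ 0.2166; Cmin,ss = (1233/46)·f/(1−f) ≈ 7.411 mcg/mL.
Regimen B: f = (1/2)^(52/29) ≈ 0.2886; Cmin,ss = (362/46)·f/(1−f) ≈ 3.193 mcg/mL.
Difference ≈ 7.411 − 3.193 ≈ 4.218 mcg/mL.

4.2 mcg/mL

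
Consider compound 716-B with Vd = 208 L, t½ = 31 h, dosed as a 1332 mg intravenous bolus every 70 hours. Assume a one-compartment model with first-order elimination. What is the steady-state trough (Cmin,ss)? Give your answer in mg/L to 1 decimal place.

1.7 mg/L

Over one 70-h interval, 70/31 ≈ 2.2581 half-lives elapse, leaving f ≈ 0.2091 of each dose.
At steady state, accumulation factor R = 1/(1 − e^(−kτ)) ≈ 1.2644.
Each bolus raises the concentration by D/Vd = 1332/208 ≈ 6.404 mg/L.
Steady-state peak Cmax,ss = C₀·R ≈ 6.404 × 1.2644 ≈ 8.097 mg/L.
Steady-state trough Cmin,ss = Cmax,ss·f ≈ 8.097 × 0.2091 ≈ 1.693 mg/L.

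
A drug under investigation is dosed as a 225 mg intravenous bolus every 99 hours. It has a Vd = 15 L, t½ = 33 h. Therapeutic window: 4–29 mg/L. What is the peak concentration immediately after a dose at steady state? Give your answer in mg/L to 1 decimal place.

τ = 99 h = 3 half-lives, so f = (1/2)^3 = 0.125.
Accumulation ratio R = 1/(1 − f) = 1/0.875 = 8/7.
Single-dose peak C₀ = D/Vd = 225/15 = 15 mg/L.
Steady-state peak Cmax,ss = C₀·R = 15 × 8/7 ≈ 17.143 mg/L.
Peak 17.1 mg/L vs MTC 29 mg/L: below toxic threshold.

17.1 mg/L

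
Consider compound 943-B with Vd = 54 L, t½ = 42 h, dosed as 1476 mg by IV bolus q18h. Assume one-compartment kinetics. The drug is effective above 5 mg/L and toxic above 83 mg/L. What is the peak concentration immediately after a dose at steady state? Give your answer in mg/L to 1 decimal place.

Over one 18-h interval, 18/42 ≈ 0.42857 half-lives elapse, leaving f ≈ 0.7430 of each dose.
At steady state, accumulation factor R = 1/(1 − e^(−kτ)) ≈ 3.8911.
Single-dose peak C₀ = D/Vd = 1476/54 ≈ 27.333 mg/L.
Steady-state peak Cmax,ss = C₀·R ≈ 27.333 × 3.8911 ≈ 106.355 mg/L.
Peak 106.4 mg/L vs MTC 83 mg/L: exceeds toxic threshold.

106.4 mg/L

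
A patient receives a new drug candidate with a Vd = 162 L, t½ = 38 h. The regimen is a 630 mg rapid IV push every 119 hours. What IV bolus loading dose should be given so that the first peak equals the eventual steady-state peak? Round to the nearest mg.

f = (1/2)^(119/38) ≈ 0.114104; accumulation ratio R = 1/(1−f) ≈ 1.12880.
Loading dose to hit Cmax,ss on first dose: D_load = D_maint·R ≈ 630 × 1.12880 ≈ 711.14 mg.

711 mg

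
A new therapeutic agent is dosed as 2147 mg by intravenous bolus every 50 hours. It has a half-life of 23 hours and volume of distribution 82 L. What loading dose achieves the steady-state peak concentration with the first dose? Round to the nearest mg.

2758 mg

f = (1/2)^(50/23) ≈ 0.221609; accumulation ratio R = 1/(1−f) ≈ 1.28470.
Loading dose to hit Cmax,ss on first dose: D_load = D_maint·R ≈ 2147 × 1.28470 ≈ 2758.25 mg.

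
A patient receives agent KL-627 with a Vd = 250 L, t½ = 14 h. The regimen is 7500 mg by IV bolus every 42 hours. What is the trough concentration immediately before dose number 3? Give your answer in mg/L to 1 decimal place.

4.2 mg/L

f = (1/2)^(τ/t½) = (1/2)^(42/14) ≈ 0.1250.
C₀ = D/Vd = 7500/250 ≈ 30.000 mg/L.
Before the 3rd dose, 2 doses have been given. Superposition: Cmin = C₀·(f + f²).
≈ 30.000 × (0.1250 + 0.0156) ≈ 30.000 × 0.1406 ≈ 4.218 mg/L.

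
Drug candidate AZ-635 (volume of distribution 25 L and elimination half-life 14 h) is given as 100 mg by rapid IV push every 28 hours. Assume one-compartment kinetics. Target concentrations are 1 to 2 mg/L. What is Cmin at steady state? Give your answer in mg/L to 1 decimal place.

τ = 28 h = 2 half-lives, so f = (1/2)^2 = 0.25.
At steady state, R = 1/(1 − 0.25) = 4/3.
Single-dose peak C₀ = D/Vd = 100/25 = 4 mg/L.
Steady-state peak Cmax,ss = C₀·R = 4 × 4/3 ≈ 5.333 mg/L.
Steady-state trough Cmin,ss = Cmax,ss·f ≈ 5.333 × 0.25 ≈ 1.333 mg/L.
Trough 1.3 mg/L vs MEC 1 mg/L: adequate.

1.3 mg/L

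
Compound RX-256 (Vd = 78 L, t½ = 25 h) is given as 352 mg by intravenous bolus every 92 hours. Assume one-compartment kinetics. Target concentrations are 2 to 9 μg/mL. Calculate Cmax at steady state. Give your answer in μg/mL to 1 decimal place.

k = ln2/t½ = ln2/25 ≈ 0.027726 h⁻¹; fraction remaining f = e^(−kτ) = e^(−0.027726×92) ≈ 0.0780.
Accumulation ratio R = 1/(1 − f) ≈ 1/0.9220 ≈ 1.0846.
Each bolus raises the concentration by D/Vd = 352/78 ≈ 4.513 μg/mL.
Steady-state peak Cmax,ss = C₀·R ≈ 4.513 × 1.0846 ≈ 4.895 μg/mL.
Peak 4.9 μg/mL vs MTC 9 μg/mL: below toxic threshold.

4.9 μg/mL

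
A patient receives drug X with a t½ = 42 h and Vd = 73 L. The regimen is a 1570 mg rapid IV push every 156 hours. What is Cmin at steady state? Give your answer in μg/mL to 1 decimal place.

1.8 μg/mL

τ/t½ = 156/42 ≈ 3.7143, so fraction remaining f = (1/2)^(156/42) ≈ 0.0762.
Single-dose peak C₀ = D/Vd = 1570/73 ≈ 21.507 μg/mL.
Steady-state trough Cmin,ss = C₀·f/(1−f) ≈ 21.507 × 0.0762/0.9238 ≈ 1.774 μg/mL.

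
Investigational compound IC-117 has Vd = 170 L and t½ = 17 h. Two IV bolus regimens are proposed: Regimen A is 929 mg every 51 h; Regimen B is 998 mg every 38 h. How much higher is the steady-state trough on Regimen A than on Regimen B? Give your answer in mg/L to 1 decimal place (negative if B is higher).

-0.8 mg/L

Regimen A: f = (1/2)^(51/17) ≈ 0.1250; Cmin,ss = (929/170)·f/(1−f) ≈ 0.781 mg/L.
Regimen B: f = (1/2)^(38/17) ≈ 0.2124; Cmin,ss = (998/170)·f/(1−f) ≈ 1.583 mg/L.
Difference ≈ 0.781 − 1.583 ≈ -0.802 mg/L.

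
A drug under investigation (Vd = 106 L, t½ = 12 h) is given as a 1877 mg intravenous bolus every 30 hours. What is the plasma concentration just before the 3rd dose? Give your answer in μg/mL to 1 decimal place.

f = (1/2)^(τ/t½) = (1/2)^(30/12) ≈ 0.1768.
C₀ = D/Vd = 1877/106 ≈ 17.708 μg/mL.
Before the 3rd dose, 2 doses have been given. Superposition: Cmin = C₀·(f + f²).
≈ 17.708 × (0.1768 + 0.0313) ≈ 17.708 × 0.2081 ≈ 3.685 μg/mL.

3.7 μg/mL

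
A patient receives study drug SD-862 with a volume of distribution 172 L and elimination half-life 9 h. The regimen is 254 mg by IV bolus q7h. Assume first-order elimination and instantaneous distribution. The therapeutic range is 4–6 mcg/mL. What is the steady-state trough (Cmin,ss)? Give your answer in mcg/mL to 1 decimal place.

k = ln2/t½ = ln2/9 ≈ 0.077016 h⁻¹; fraction remaining f = e^(−kτ) = e^(−0.077016×7) ≈ 0.5833.
Accumulation ratio R = 1/(1 − f) ≈ 1/0.4167 ≈ 2.3998.
Each bolus raises the concentration by D/Vd = 254/172 ≈ 1.477 mcg/mL.
Cmax,ss = C₀/(1 − f) ≈ 1.477/0.4167 ≈ 3.545 mcg/mL.
Steady-state trough Cmin,ss = Cmax,ss·f ≈ 3.545 × 0.5833 ≈ 2.068 mcg/mL.
Trough 2.1 mcg/mL vs MEC 4 mcg/mL: subtherapeutic.

2.1 mcg/mL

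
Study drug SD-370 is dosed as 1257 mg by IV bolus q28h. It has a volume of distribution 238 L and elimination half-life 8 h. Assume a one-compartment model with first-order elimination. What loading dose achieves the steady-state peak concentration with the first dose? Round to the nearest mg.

f = (1/2)^(28/8) ≈ 0.088388; accumulation ratio R = 1/(1−f) ≈ 1.09696.
Loading dose to hit Cmax,ss on first dose: D_load = D_maint·R ≈ 1257 × 1.09696 ≈ 1378.88 mg.

1379 mg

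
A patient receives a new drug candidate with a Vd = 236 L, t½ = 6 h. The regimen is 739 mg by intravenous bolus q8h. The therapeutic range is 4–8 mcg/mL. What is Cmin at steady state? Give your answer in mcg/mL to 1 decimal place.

2.1 mcg/mL

Over one 8-h interval, 8/6 ≈ 1.3333 half-lives elapse, leaving f ≈ 0.3969 of each dose.
Accumulation ratio R = 1/(1 − f) ≈ 1/0.6031 ≈ 1.6581.
Each bolus raises the concentration by D/Vd = 739/236 ≈ 3.131 mcg/mL.
Cmax,ss = C₀/(1 − f) ≈ 3.131/0.6031 ≈ 5.192 mcg/mL.
Steady-state trough Cmin,ss = Cmax,ss·f ≈ 5.192 × 0.3969 ≈ 2.061 mcg/mL.
Trough 2.1 mcg/mL vs MEC 4 mcg/mL: subtherapeutic.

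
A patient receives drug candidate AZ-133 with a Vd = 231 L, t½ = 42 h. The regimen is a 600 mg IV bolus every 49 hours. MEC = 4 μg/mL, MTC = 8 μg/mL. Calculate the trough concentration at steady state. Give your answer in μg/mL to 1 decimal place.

τ/t½ = 49/42 ≈ 1.1667, so fraction remaining f = (1/2)^(49/42) ≈ 0.4454.
At steady state, accumulation factor R = 1/(1 − e^(−kτ)) ≈ 1.8031.
Single-dose peak C₀ = D/Vd = 600/231 ≈ 2.597 μg/mL.
Cmax,ss = C₀/(1 − f) ≈ 2.597/0.5546 ≈ 4.683 μg/mL.
Steady-state trough Cmin,ss = Cmax,ss·f ≈ 4.683 × 0.4454 ≈ 2.086 μg/mL.
Trough 2.1 μg/mL vs MEC 4 μg/mL: subtherapeutic.

2.1 μg/mL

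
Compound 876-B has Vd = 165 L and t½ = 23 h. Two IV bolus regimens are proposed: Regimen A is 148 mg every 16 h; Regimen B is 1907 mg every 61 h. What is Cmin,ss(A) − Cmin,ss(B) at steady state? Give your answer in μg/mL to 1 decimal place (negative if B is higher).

-0.7 μg/mL

Regimen A: f = (1/2)^(16/23) ≈ 0.6174; Cmin,ss = (148/165)·f/(1−f) ≈ 1.447 μg/mL.
Regimen B: f = (1/2)^(61/23) ≈ 0.1591; Cmin,ss = (1907/165)·f/(1−f) ≈ 2.187 μg/mL.
Difference ≈ 1.447 − 2.187 ≈ -0.740 μg/mL.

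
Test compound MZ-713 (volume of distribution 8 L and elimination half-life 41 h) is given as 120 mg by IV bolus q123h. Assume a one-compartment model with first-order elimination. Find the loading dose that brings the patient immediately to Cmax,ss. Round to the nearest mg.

137 mg

f = (1/2)^(123/41) ≈ 0.125000; accumulation ratio R = 1/(1−f) ≈ 1.14286.
Loading dose to hit Cmax,ss on first dose: D_load = D_maint·R ≈ 120 × 1.14286 ≈ 137.14 mg.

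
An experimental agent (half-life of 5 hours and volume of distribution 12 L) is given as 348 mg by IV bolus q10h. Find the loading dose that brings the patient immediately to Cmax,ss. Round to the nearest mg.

f = (1/2)^(10/5) ≈ 0.250000; accumulation ratio R = 1/(1−f) ≈ 1.33333.
Loading dose to hit Cmax,ss on first dose: D_load = D_maint·R ≈ 348 × 1.33333 ≈ 464.00 mg.

464 mg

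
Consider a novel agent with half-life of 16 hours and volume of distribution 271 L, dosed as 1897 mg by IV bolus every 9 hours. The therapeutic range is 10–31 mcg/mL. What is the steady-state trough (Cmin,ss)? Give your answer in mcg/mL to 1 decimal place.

k = ln2/t½ = ln2/16 ≈ 0.043322 h⁻¹; fraction remaining f = e^(−kτ) = e^(−0.043322×9) ≈ 0.6771.
Single-dose peak C₀ = D/Vd = 1897/271 ≈ 7.000 mcg/mL.
Steady-state trough Cmin,ss = C₀·f/(1−f) ≈ 7.000 × 0.6771/0.3229 ≈ 14.679 mcg/mL.
Trough 14.7 mcg/mL vs MEC 10 mcg/mL: adequate.

14.7 mcg/mL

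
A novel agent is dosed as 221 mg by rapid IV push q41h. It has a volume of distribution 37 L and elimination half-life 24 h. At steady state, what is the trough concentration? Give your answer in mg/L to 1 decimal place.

2.6 mg/L

k = ln2/t½ = ln2/24 ≈ 0.028881 h⁻¹; fraction remaining f = e^(−kτ) = e^(−0.028881×41) ≈ 0.3060.
Single-dose peak C₀ = D/Vd = 221/37 ≈ 5.973 mg/L.
Steady-state trough Cmin,ss = C₀·f/(1−f) ≈ 5.973 × 0.3060/0.6940 ≈ 2.634 mg/L.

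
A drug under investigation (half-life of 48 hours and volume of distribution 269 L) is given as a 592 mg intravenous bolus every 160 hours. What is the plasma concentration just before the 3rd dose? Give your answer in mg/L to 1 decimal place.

0.2 mg/L

f = (1/2)^(τ/t½) = (1/2)^(160/48) ≈ 0.0992.
C₀ = D/Vd = 592/269 ≈ 2.201 mg/L.
Before the 3rd dose, 2 doses have been given. Superposition: Cmin = C₀·(f + f²).
≈ 2.201 × (0.0992 + 0.0098) ≈ 2.201 × 0.1090 ≈ 0.240 mg/L.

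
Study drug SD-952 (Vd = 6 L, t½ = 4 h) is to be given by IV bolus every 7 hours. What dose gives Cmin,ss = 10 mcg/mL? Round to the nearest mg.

τ/t½ = 7/4 ≈ 1.75, so f = (1/2)^(7/4) ≈ 0.297302.
Cmin,ss = (D/Vd)·f/(1−f), so D = Cmin,ss·Vd·(1−f)/f.
D = 10 × 6 × (1−f)/f ≈ 10 × 6 × 2.36358 ≈ 141.81 mg.

142 mg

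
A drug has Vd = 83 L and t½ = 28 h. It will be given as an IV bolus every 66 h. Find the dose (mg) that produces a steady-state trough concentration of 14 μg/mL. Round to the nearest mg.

τ/t½ = 66/28 ≈ 2.3571, so f = (1/2)^(66/28) ≈ 0.195177.
Cmin,ss = (D/Vd)·f/(1−f), so D = Cmin,ss·Vd·(1−f)/f.
D = 14 × 83 × (1−f)/f ≈ 14 × 83 × 4.12355 ≈ 4791.57 mg.

4792 mg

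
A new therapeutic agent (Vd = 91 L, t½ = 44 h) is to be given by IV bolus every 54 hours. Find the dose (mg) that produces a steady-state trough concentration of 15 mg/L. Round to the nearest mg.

1831 mg

τ/t½ = 54/44 ≈ 1.2273, so f = (1/2)^(54/44) ≈ 0.427124.
Cmin,ss = (D/Vd)·f/(1−f), so D = Cmin,ss·Vd·(1−f)/f.
D = 15 × 91 × (1−f)/f ≈ 15 × 91 × 1.34124 ≈ 1830.79 mg.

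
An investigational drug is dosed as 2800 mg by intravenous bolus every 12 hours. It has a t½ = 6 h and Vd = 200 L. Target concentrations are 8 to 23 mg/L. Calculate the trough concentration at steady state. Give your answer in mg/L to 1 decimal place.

The dosing interval is 2 half-lives, so f = 2^(−2) = 0.25.
Accumulation ratio R = 1/(1 − f) = 1/0.75 = 4/3.
Single-dose peak C₀ = D/Vd = 2800/200 = 14 mg/L.
Steady-state peak Cmax,ss = C₀·R = 14 × 4/3 ≈ 18.667 mg/L.
Steady-state trough Cmin,ss = Cmax,ss·f ≈ 18.667 × 0.25 ≈ 4.667 mg/L.
Trough 4.7 mg/L vs MEC 8 mg/L: subtherapeutic.

4.7 mg/L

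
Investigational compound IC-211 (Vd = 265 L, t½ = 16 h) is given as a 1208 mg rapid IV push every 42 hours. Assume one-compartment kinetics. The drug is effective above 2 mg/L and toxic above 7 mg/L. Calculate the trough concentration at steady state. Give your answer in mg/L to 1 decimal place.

0.9 mg/L

Over one 42-h interval, 42/16 ≈ 2.625 half-lives elapse, leaving f ≈ 0.1621 of each dose.
At steady state, accumulation factor R = 1/(1 − e^(−kτ)) ≈ 1.1935.
Each bolus raises the concentration by D/Vd = 1208/265 ≈ 4.558 mg/L.
Cmax,ss = C₀/(1 − f) ≈ 4.558/0.8379 ≈ 5.440 mg/L.
Steady-state trough Cmin,ss = Cmax,ss·f ≈ 5.440 × 0.1621 ≈ 0.882 mg/L.
Trough 0.9 mg/L vs MEC 2 mg/L: subtherapeutic.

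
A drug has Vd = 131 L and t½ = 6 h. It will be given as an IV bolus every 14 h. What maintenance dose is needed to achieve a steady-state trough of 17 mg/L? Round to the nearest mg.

τ/t½ = 14/6 ≈ 2.3333, so f = (1/2)^(14/6) ≈ 0.198425.
Cmin,ss = (D/Vd)·f/(1−f), so D = Cmin,ss·Vd·(1−f)/f.
D = 17 × 131 × (1−f)/f ≈ 17 × 131 × 4.03969 ≈ 8996.39 mg.

8996 mg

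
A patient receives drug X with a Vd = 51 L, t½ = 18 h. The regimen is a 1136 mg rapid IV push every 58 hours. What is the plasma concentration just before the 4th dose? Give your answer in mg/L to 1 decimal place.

2.7 mg/L

f = (1/2)^(τ/t½) = (1/2)^(58/18) ≈ 0.1072.
C₀ = D/Vd = 1136/51 ≈ 22.275 mg/L.
Before the 4th dose, 3 doses have been given. Superposition: Cmin = C₀·(f + f² + … + f^3).
≈ 22.275 × (0.1072 + 0.0115 + 0.0012) ≈ 22.275 × 0.1199 ≈ 2.671 mg/L.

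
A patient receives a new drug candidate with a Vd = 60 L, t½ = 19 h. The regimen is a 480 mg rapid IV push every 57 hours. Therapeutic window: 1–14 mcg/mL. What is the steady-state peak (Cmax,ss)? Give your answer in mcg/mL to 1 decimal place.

9.1 mcg/mL

The dosing interval is 3 half-lives, so f = 2^(−3) = 0.125.
At steady state, R = 1/(1 − 0.125) = 8/7.
Single-dose peak C₀ = D/Vd = 480/60 = 8 mcg/mL.
Steady-state peak Cmax,ss = C₀·R = 8 × 8/7 ≈ 9.143 mcg/mL.
Peak 9.1 mcg/mL vs MTC 14 mcg/mL: below toxic threshold.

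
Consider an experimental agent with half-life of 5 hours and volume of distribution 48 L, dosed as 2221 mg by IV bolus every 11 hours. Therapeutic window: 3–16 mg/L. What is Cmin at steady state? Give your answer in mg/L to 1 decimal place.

12.9 mg/L

k = ln2/t½ = ln2/5 ≈ 0.138629 h⁻¹; fraction remaining f = e^(−kτ) = e^(−0.138629×11) ≈ 0.2176.
Single-dose peak C₀ = D/Vd = 2221/48 ≈ 46.271 mg/L.
Steady-state trough Cmin,ss = C₀·f/(1−f) ≈ 46.271 × 0.2176/0.7824 ≈ 12.869 mg/L.
Trough 12.9 mg/L vs MEC 3 mg/L: adequate.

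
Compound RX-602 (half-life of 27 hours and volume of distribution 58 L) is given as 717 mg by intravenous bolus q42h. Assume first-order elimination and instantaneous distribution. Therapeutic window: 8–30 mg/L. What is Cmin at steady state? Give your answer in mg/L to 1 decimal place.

Over one 42-h interval, 42/27 ≈ 1.5556 half-lives elapse, leaving f ≈ 0.3402 of each dose.
At steady state, accumulation factor R = 1/(1 − e^(−kτ)) ≈ 1.5156.
Each bolus raises the concentration by D/Vd = 717/58 ≈ 12.362 mg/L.
Cmax,ss = C₀/(1 − f) ≈ 12.362/0.6598 ≈ 18.736 mg/L.
Steady-state trough Cmin,ss = Cmax,ss·f ≈ 18.736 × 0.3402 ≈ 6.374 mg/L.
Trough 6.4 mg/L vs MEC 8 mg/L: subtherapeutic.

6.4 mg/L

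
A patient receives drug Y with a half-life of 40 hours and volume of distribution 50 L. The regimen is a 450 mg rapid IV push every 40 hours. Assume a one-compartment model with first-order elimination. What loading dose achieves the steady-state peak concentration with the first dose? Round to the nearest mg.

900 mg

f = (1/2)^(40/40) ≈ 0.500000; accumulation ratio R = 1/(1−f) ≈ 2.00000.
Loading dose to hit Cmax,ss on first dose: D_load = D_maint·R ≈ 450 × 2.00000 ≈ 900.00 mg.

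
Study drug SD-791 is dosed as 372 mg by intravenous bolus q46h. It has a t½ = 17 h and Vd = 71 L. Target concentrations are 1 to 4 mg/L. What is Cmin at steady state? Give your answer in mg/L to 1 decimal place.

0.9 mg/L

Over one 46-h interval, 46/17 ≈ 2.7059 half-lives elapse, leaving f ≈ 0.1533 of each dose.
Accumulation ratio R = 1/(1 − f) ≈ 1/0.8467 ≈ 1.1811.
Each bolus raises the concentration by D/Vd = 372/71 ≈ 5.239 mg/L.
Steady-state peak Cmax,ss = C₀·R ≈ 5.239 × 1.1811 ≈ 6.188 mg/L.
One interval later, Cmin,ss = Cmax,ss·e^(−kτ) ≈ 6.188 × 0.1533 ≈ 0.949 mg/L.
Trough 0.9 mg/L vs MEC 1 mg/L: subtherapeutic.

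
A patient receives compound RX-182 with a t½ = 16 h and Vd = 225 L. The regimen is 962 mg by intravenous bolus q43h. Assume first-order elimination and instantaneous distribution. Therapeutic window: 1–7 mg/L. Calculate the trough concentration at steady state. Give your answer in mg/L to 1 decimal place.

0.8 mg/L

k = ln2/t½ = ln2/16 ≈ 0.043322 h⁻¹; fraction remaining f = e^(−kτ) = e^(−0.043322×43) ≈ 0.1552.
Single-dose peak C₀ = D/Vd = 962/225 ≈ 4.276 mg/L.
Steady-state trough Cmin,ss = C₀·f/(1−f) ≈ 4.276 × 0.1552/0.8448 ≈ 0.786 mg/L.
Trough 0.8 mg/L vs MEC 1 mg/L: subtherapeutic.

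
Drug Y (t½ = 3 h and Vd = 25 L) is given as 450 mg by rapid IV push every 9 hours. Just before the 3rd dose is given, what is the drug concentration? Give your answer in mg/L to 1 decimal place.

2.5 mg/L

f = (1/2)^(τ/t½) = (1/2)^(9/3) ≈ 0.1250.
C₀ = D/Vd = 450/25 ≈ 18.000 mg/L.
Before the 3rd dose, 2 doses have been given. Superposition: Cmin = C₀·(f + f²).
≈ 18.000 × (0.1250 + 0.0156) ≈ 18.000 × 0.1406 ≈ 2.531 mg/L.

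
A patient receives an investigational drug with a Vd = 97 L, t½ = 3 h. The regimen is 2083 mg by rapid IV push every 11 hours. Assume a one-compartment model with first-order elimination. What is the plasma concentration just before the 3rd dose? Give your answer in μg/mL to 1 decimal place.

f = (1/2)^(τ/t½) = (1/2)^(11/3) ≈ 0.0787.
C₀ = D/Vd = 2083/97 ≈ 21.474 μg/mL.
Before the 3rd dose, 2 doses have been given. Superposition: Cmin = C₀·(f + f²).
≈ 21.474 × (0.0787 + 0.0062) ≈ 21.474 × 0.0849 ≈ 1.823 μg/mL.

1.8 μg/mL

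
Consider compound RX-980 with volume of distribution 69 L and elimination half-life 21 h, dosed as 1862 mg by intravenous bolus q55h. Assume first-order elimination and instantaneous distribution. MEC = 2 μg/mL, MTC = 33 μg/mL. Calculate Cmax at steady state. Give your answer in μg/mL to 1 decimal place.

32.2 μg/mL

τ/t½ = 55/21 ≈ 2.619, so fraction remaining f = (1/2)^(55/21) ≈ 0.1628.
At steady state, accumulation factor R = 1/(1 − e^(−kτ)) ≈ 1.1945.
Single-dose peak C₀ = D/Vd = 1862/69 ≈ 26.986 μg/mL.
Steady-state peak Cmax,ss = C₀·R ≈ 26.986 × 1.1945 ≈ 32.235 μg/mL.
Peak 32.2 μg/mL vs MTC 33 μg/mL: below toxic threshold.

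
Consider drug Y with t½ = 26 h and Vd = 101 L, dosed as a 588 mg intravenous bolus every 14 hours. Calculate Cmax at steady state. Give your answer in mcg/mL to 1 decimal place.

τ/t½ = 14/26 ≈ 0.53846, so fraction remaining f = (1/2)^(14/26) ≈ 0.6885.
Accumulation ratio R = 1/(1 − f) ≈ 1/0.3115 ≈ 3.2103.
Single-dose peak C₀ = D/Vd = 588/101 ≈ 5.822 mcg/mL.
Cmax,ss = C₀/(1 − f) ≈ 5.822/0.3115 ≈ 18.690 mcg/mL.

18.7 mcg/mL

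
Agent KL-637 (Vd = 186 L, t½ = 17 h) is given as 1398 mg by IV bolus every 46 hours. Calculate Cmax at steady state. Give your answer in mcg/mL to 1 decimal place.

8.9 mcg/mL

k = ln2/t½ = ln2/17 ≈ 0.040773 h⁻¹; fraction remaining f = e^(−kτ) = e^(−0.040773×46) ≈ 0.1533.
Accumulation ratio R = 1/(1 − f) ≈ 1/0.8467 ≈ 1.1811.
Each bolus raises the concentration by D/Vd = 1398/186 ≈ 7.516 mcg/mL.
Cmax,ss = C₀/(1 − f) ≈ 7.516/0.8467 ≈ 8.877 mcg/mL.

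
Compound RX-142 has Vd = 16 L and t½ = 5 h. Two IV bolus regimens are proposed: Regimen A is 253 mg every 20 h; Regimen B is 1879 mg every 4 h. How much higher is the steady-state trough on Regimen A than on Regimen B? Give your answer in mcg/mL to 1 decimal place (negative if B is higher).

Regimen A: f = (1/2)^(20/5) ≈ 0.0625; Cmin,ss = (253/16)·f/(1−f) ≈ 1.054 mcg/mL.
Regimen B: f = (1/2)^(4/5) ≈ 0.5743; Cmin,ss = (1879/16)·f/(1−f) ≈ 158.432 mcg/mL.
Difference ≈ 1.054 − 158.432 ≈ -157.378 mcg/mL.

-157.4 mcg/mL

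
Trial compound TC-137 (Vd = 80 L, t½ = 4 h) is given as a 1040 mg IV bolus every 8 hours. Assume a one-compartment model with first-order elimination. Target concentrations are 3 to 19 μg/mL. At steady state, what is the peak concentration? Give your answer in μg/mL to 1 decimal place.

17.3 μg/mL

τ = 8 h = 2 half-lives, so f = (1/2)^2 = 0.25.
At steady state, R = 1/(1 − 0.25) = 4/3.
Single-dose peak C₀ = D/Vd = 1040/80 = 13 μg/mL.
Steady-state peak Cmax,ss = C₀·R = 13 × 4/3 ≈ 17.333 μg/mL.
Peak 17.3 μg/mL vs MTC 19 μg/mL: below toxic threshold.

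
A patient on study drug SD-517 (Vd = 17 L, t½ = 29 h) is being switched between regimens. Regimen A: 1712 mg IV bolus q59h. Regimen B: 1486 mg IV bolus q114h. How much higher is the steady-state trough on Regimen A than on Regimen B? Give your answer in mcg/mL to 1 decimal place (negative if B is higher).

Regimen A: f = (1/2)^(59/29) ≈ 0.2441; Cmin,ss = (1712/17)·f/(1−f) ≈ 32.521 mcg/mL.
Regimen B: f = (1/2)^(114/29) ≈ 0.0656; Cmin,ss = (1486/17)·f/(1−f) ≈ 6.137 mcg/mL.
Difference ≈ 32.521 − 6.137 ≈ 26.384 mcg/mL.

26.4 mcg/mL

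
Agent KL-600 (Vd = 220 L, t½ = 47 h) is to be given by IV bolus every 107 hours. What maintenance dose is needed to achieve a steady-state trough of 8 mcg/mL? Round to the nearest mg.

τ/t½ = 107/47 ≈ 2.2766, so f = (1/2)^(107/47) ≈ 0.206384.
Cmin,ss = (D/Vd)·f/(1−f), so D = Cmin,ss·Vd·(1−f)/f.
D = 8 × 220 × (1−f)/f ≈ 8 × 220 × 3.84534 ≈ 6767.80 mg.

6768 mg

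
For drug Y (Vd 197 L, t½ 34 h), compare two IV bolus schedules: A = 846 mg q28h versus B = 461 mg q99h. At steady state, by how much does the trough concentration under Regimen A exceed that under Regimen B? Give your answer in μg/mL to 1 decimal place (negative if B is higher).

Regimen A: f = (1/2)^(28/34) ≈ 0.5651; Cmin,ss = (846/197)·f/(1−f) ≈ 5.580 μg/mL.
Regimen B: f = (1/2)^(99/34) ≈ 0.1329; Cmin,ss = (461/197)·f/(1−f) ≈ 0.359 μg/mL.
Difference ≈ 5.580 − 0.359 ≈ 5.221 μg/mL.

5.2 μg/mL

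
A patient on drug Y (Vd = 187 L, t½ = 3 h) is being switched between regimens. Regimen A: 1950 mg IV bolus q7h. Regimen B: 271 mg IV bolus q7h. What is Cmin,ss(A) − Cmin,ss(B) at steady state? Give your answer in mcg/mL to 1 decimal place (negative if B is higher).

2.2 mcg/mL

Regimen A: f = (1/2)^(7/3) ≈ 0.1984; Cmin,ss = (1950/187)·f/(1−f) ≈ 2.581 mcg/mL.
Regimen B: f = (1/2)^(7/3) ≈ 0.1984; Cmin,ss = (271/187)·f/(1−f) ≈ 0.359 mcg/mL.
Difference ≈ 2.581 − 0.359 ≈ 2.222 mcg/mL.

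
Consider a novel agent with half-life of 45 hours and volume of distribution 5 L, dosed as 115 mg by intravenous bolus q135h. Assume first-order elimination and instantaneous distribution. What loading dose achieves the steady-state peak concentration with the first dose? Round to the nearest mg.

f = (1/2)^(135/45) ≈ 0.125000; accumulation ratio R = 1/(1−f) ≈ 1.14286.
Loading dose to hit Cmax,ss on first dose: D_load = D_maint·R ≈ 115 × 1.14286 ≈ 131.43 mg.

131 mg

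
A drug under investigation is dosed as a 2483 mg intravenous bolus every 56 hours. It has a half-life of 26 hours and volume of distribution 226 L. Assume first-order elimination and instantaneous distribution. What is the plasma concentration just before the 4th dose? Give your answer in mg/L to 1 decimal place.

f = (1/2)^(τ/t½) = (1/2)^(56/26) ≈ 0.2247.
C₀ = D/Vd = 2483/226 ≈ 10.987 mg/L.
Before the 4th dose, 3 doses have been given. Superposition: Cmin = C₀·(f + f² + … + f^3).
≈ 10.987 × (0.2247 + 0.0505 + 0.0113) ≈ 10.987 × 0.2865 ≈ 3.148 mg/L.

3.1 mg/L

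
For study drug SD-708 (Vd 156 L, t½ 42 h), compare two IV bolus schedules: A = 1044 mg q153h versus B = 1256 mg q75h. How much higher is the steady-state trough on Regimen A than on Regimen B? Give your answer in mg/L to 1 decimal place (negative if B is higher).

-2.7 mg/L

Regimen A: f = (1/2)^(153/42) ≈ 0.0801; Cmin,ss = (1044/156)·f/(1−f) ≈ 0.583 mg/L.
Regimen B: f = (1/2)^(75/42) ≈ 0.2900; Cmin,ss = (1256/156)·f/(1−f) ≈ 3.289 mg/L.
Difference ≈ 0.583 − 3.289 ≈ -2.706 mg/L.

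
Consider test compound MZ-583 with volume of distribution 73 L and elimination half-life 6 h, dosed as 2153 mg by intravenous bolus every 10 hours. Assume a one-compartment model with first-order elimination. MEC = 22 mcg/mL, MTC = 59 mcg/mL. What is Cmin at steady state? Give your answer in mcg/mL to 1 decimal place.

13.6 mcg/mL

Over one 10-h interval, 10/6 ≈ 1.6667 half-lives elapse, leaving f ≈ 0.3150 of each dose.
Single-dose peak C₀ = D/Vd = 2153/73 ≈ 29.493 mcg/mL.
Steady-state trough Cmin,ss = C₀·f/(1−f) ≈ 29.493 × 0.3150/0.6850 ≈ 13.562 mcg/mL.
Trough 13.6 mcg/mL vs MEC 22 mcg/mL: subtherapeutic.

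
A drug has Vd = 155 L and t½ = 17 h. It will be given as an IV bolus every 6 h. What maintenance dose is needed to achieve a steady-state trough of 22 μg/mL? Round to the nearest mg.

τ/t½ = 6/17 ≈ 0.35294, so f = (1/2)^(6/17) ≈ 0.782986.
Cmin,ss = (D/Vd)·f/(1−f), so D = Cmin,ss·Vd·(1−f)/f.
D = 22 × 155 × (1−f)/f ≈ 22 × 155 × 0.27716 ≈ 945.12 mg.

945 mg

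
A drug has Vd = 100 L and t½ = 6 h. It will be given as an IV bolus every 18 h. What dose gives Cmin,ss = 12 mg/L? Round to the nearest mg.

τ/t½ = 18/6 ≈ 3, so f = (1/2)^(18/6) ≈ 0.125000.
Cmin,ss = (D/Vd)·f/(1−f), so D = Cmin,ss·Vd·(1−f)/f.
D = 12 × 100 × (1−f)/f ≈ 12 × 100 × 7.00000 ≈ 8400.00 mg.

8400 mg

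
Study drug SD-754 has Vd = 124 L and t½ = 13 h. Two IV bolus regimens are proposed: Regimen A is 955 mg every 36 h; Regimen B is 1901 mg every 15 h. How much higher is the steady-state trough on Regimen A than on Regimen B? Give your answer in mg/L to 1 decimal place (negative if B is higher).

-11.2 mg/L

Regimen A: f = (1/2)^(36/13) ≈ 0.1467; Cmin,ss = (955/124)·f/(1−f) ≈ 1.324 mg/L.
Regimen B: f = (1/2)^(15/13) ≈ 0.4494; Cmin,ss = (1901/124)·f/(1−f) ≈ 12.513 mg/L.
Difference ≈ 1.324 − 12.513 ≈ -11.189 mg/L.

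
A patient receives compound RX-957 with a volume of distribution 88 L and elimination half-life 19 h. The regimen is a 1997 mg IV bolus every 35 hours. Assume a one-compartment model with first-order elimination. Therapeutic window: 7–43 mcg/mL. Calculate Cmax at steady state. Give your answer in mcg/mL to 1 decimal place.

31.5 mcg/mL

k = ln2/t½ = ln2/19 ≈ 0.036481 h⁻¹; fraction remaining f = e^(−kτ) = e^(−0.036481×35) ≈ 0.2789.
Accumulation ratio R = 1/(1 − f) ≈ 1/0.7211 ≈ 1.3868.
Single-dose peak C₀ = D/Vd = 1997/88 ≈ 22.693 mcg/mL.
Steady-state peak Cmax,ss = C₀·R ≈ 22.693 × 1.3868 ≈ 31.471 mcg/mL.
Peak 31.5 mcg/mL vs MTC 43 mcg/mL: below toxic threshold.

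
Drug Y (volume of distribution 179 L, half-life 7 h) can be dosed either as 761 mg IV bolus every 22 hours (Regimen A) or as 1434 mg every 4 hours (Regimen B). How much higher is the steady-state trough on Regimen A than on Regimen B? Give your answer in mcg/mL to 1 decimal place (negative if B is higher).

-15.9 mcg/mL

Regimen A: f = (1/2)^(22/7) ≈ 0.1132; Cmin,ss = (761/179)·f/(1−f) ≈ 0.543 mcg/mL.
Regimen B: f = (1/2)^(4/7) ≈ 0.6730; Cmin,ss = (1434/179)·f/(1−f) ≈ 16.488 mcg/mL.
Difference ≈ 0.543 − 16.488 ≈ -15.945 mcg/mL.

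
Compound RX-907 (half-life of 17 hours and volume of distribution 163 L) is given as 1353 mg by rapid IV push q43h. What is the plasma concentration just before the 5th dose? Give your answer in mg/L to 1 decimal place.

1.7 mg/L

f = (1/2)^(τ/t½) = (1/2)^(43/17) ≈ 0.1732.
C₀ = D/Vd = 1353/163 ≈ 8.301 mg/L.
Before the 5th dose, 4 doses have been given. Superposition: Cmin = C₀·(f + f² + … + f^4).
≈ 8.301 × (0.1732 + 0.0300 + 0.0052 + 0.0009) ≈ 8.301 × 0.2093 ≈ 1.737 mg/L.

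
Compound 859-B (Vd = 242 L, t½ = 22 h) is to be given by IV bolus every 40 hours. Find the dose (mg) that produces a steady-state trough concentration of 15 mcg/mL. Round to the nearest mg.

9171 mg

τ/t½ = 40/22 ≈ 1.8182, so f = (1/2)^(40/22) ≈ 0.283578.
Cmin,ss = (D/Vd)·f/(1−f), so D = Cmin,ss·Vd·(1−f)/f.
D = 15 × 242 × (1−f)/f ≈ 15 × 242 × 2.52637 ≈ 9170.72 mg.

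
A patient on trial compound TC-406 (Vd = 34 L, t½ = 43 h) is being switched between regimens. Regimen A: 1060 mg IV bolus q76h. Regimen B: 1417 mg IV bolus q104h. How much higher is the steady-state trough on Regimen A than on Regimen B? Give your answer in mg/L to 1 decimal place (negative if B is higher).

3.4 mg/L

Regimen A: f = (1/2)^(76/43) ≈ 0.2937; Cmin,ss = (1060/34)·f/(1−f) ≈ 12.964 mg/L.
Regimen B: f = (1/2)^(104/43) ≈ 0.1870; Cmin,ss = (1417/34)·f/(1−f) ≈ 9.586 mg/L.
Difference ≈ 12.964 − 9.586 ≈ 3.378 mg/L.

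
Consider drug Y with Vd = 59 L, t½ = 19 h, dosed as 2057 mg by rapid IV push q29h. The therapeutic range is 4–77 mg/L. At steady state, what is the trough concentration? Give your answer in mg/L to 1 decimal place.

Over one 29-h interval, 29/19 ≈ 1.5263 half-lives elapse, leaving f ≈ 0.3472 of each dose.
Accumulation ratio R = 1/(1 − f) ≈ 1/0.6528 ≈ 1.5319.
Single-dose peak C₀ = D/Vd = 2057/59 ≈ 34.864 mg/L.
Steady-state peak Cmax,ss = C₀·R ≈ 34.864 × 1.5319 ≈ 53.408 mg/L.
Steady-state trough Cmin,ss = Cmax,ss·f ≈ 53.408 × 0.3472 ≈ 18.543 mg/L.
Trough 18.5 mg/L vs MEC 4 mg/L: adequate.

18.5 mg/L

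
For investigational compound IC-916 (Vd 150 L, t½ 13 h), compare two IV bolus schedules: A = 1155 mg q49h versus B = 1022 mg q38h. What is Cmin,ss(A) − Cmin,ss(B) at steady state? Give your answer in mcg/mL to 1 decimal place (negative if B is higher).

-0.4 mcg/mL

Regimen A: f = (1/2)^(49/13) ≈ 0.0733; Cmin,ss = (1155/150)·f/(1−f) ≈ 0.609 mcg/mL.
Regimen B: f = (1/2)^(38/13) ≈ 0.1318; Cmin,ss = (1022/150)·f/(1−f) ≈ 1.034 mcg/mL.
Difference ≈ 0.609 − 1.034 ≈ -0.425 mcg/mL.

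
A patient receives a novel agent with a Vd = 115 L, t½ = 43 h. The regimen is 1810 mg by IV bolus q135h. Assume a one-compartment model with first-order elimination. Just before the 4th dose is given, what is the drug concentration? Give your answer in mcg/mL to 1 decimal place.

2.0 mcg/mL

f = (1/2)^(τ/t½) = (1/2)^(135/43) ≈ 0.1135.
C₀ = D/Vd = 1810/115 ≈ 15.739 mcg/mL.
Before the 4th dose, 3 doses have been given. Superposition: Cmin = C₀·(f + f² + … + f^3).
≈ 15.739 × (0.1135 + 0.0129 + 0.0015) ≈ 15.739 × 0.1279 ≈ 2.013 mcg/mL.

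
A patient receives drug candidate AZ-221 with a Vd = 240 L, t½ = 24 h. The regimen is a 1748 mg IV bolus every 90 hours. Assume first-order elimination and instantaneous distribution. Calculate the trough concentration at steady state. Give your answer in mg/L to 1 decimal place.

0.6 mg/L

τ/t½ = 90/24 ≈ 3.75, so fraction remaining f = (1/2)^(90/24) ≈ 0.0743.
Single-dose peak C₀ = D/Vd = 1748/240 ≈ 7.283 mg/L.
Steady-state trough Cmin,ss = C₀·f/(1−f) ≈ 7.283 × 0.0743/0.9257 ≈ 0.585 mg/L.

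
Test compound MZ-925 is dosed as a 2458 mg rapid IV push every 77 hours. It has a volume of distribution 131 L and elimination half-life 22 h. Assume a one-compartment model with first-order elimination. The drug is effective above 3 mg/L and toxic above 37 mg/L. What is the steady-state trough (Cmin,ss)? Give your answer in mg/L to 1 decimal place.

k = ln2/t½ = ln2/22 ≈ 0.031507 h⁻¹; fraction remaining f = e^(−kτ) = e^(−0.031507×77) ≈ 0.0884.
At steady state, accumulation factor R = 1/(1 − e^(−kτ)) ≈ 1.0970.
Each bolus raises the concentration by D/Vd = 2458/131 ≈ 18.763 mg/L.
Steady-state peak Cmax,ss = C₀·R ≈ 18.763 × 1.0970 ≈ 20.583 mg/L.
Steady-state trough Cmin,ss = Cmax,ss·f ≈ 20.583 × 0.0884 ≈ 1.820 mg/L.
Trough 1.8 mg/L vs MEC 3 mg/L: subtherapeutic.

1.8 mg/L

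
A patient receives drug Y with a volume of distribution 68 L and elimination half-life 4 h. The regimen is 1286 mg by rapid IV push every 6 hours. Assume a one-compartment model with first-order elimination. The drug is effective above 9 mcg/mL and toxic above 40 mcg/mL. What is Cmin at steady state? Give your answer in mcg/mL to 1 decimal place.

τ/t½ = 6/4 ≈ 1.5, so fraction remaining f = (1/2)^(6/4) ≈ 0.3536.
At steady state, accumulation factor R = 1/(1 − e^(−kτ)) ≈ 1.5470.
Each bolus raises the concentration by D/Vd = 1286/68 ≈ 18.912 mcg/mL.
Steady-state peak Cmax,ss = C₀·R ≈ 18.912 × 1.5470 ≈ 29.257 mcg/mL.
One interval later, Cmin,ss = Cmax,ss·e^(−kτ) ≈ 29.257 × 0.3536 ≈ 10.345 mcg/mL.
Trough 10.3 mcg/mL vs MEC 9 mcg/mL: adequate.

10.3 mcg/mL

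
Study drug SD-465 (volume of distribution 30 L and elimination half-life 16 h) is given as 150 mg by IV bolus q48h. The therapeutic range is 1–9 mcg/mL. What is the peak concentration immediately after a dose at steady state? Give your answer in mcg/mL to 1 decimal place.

τ = 48 h = 3 half-lives, so f = (1/2)^3 = 0.125.
At steady state, R = 1/(1 − 0.125) = 8/7.
Single-dose peak C₀ = D/Vd = 150/30 = 5 mcg/mL.
Steady-state peak Cmax,ss = C₀·R = 5 × 8/7 ≈ 5.714 mcg/mL.
Peak 5.7 mcg/mL vs MTC 9 mcg/mL: below toxic threshold.

5.7 mcg/mL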